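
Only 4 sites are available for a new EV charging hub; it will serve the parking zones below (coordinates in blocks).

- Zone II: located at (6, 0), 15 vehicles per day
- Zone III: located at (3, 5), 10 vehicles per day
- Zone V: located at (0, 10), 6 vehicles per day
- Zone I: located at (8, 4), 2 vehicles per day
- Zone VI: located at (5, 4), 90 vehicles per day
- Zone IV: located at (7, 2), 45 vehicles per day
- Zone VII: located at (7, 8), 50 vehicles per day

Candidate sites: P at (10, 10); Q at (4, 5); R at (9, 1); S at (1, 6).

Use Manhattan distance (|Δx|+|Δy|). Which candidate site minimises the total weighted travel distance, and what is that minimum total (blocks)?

Q, total 929 blocks

Total weighted distance at each candidate:
  P (10, 10): total = 2141
  Q (4, 5): total = 929
  R (9, 1): total = 1491
  S (1, 6): total = 1633
Minimum is at Q with total 929 blocks.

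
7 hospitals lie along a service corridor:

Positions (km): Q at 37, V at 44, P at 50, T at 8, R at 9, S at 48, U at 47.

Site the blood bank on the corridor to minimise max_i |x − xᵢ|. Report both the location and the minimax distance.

location 29, max distance 21

The 1-center on a line is the midpoint of the two extreme points: leftmost at 8, rightmost at 50.
Optimal location = (8 + 50)/2 = 29; maximum distance = (50 − 8)/2 = 21.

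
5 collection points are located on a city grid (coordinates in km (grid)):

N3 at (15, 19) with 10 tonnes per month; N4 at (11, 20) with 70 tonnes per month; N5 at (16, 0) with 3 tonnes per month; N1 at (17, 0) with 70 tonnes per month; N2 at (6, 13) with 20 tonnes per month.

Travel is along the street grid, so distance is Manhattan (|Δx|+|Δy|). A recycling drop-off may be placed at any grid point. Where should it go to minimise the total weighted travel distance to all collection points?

(11, 13)

Manhattan distance separates: Σwᵢ(|x−xᵢ|+|y−yᵢ|) = Σwᵢ|x−xᵢ| + Σwᵢ|y−yᵢ|, so x and y are optimised independently as 1-D weighted medians.
Total weight W = 173; half = 86.5.
x-coordinate, sorted with cumulative weight:
  x=6 (N2, w=20) cum 20
  x=11 (N4, w=70) cum 90  ← median
  x=15 (N3, w=10) cum 100
  x=16 (N5, w=3) cum 103
  x=17 (N1, w=70) cum 173
⇒ x* = 11
y-coordinate, sorted with cumulative weight:
  y=0 (N5, w=3) cum 3
  y=0 (N1, w=70) cum 73
  y=13 (N2, w=20) cum 93  ← median
  y=19 (N3, w=10) cum 103
  y=20 (N4, w=70) cum 173
⇒ y* = 13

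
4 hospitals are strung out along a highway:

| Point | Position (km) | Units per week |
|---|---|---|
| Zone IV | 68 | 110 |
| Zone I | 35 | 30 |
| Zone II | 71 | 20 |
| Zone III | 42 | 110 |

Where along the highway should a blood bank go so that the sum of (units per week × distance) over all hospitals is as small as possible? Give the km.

For a sum of weighted absolute distances on a line, the optimum is the weighted median (not the mean). Total weight W = 270; half-weight = 135.
Sort by position and accumulate weight:
  km 35 (Zone I, w=30) → cum 30
  km 42 (Zone III, w=110) → cum 140  ≥ 135 → median here
  km 68 (Zone IV, w=110) → cum 250
  km 71 (Zone II, w=20) → cum 270
Optimal location: km 42.

x = 42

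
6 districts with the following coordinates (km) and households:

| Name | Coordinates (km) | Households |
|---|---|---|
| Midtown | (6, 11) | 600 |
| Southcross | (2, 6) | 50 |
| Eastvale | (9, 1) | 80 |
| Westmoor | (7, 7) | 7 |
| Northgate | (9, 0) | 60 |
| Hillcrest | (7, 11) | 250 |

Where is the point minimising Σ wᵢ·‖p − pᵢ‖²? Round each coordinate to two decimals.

(6.46, 9.34)

The minimiser of Σwᵢ‖p−pᵢ‖² is the weighted centroid p* = (Σwᵢpᵢ)/(Σwᵢ).
Σwᵢ = 1047.
Σwᵢxᵢ = 600·6 + 50·2 + 80·9 + 7·7 + 60·9 + 250·7 = 6759.
Σwᵢyᵢ = 600·11 + 50·6 + 80·1 + 7·7 + 60·0 + 250·11 = 9779.
x* = 6759/1047 = 6.46, y* = 9779/1047 = 9.34.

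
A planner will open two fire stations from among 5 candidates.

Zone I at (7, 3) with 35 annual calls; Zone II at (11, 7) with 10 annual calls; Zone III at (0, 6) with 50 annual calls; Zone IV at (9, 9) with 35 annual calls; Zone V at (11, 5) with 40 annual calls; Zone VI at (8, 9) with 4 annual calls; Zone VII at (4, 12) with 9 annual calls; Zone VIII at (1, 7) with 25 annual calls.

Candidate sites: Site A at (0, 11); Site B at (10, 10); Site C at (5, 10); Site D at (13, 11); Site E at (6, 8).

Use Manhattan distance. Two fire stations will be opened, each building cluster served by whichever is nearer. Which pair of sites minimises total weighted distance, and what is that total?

{Site A, Site B}, total 1132

Evaluate every pair (each demand assigned to the nearer of the two):
  {Site A, Site B}: total = 1132
  {Site A, Site E}: total = 1162
  {Site B, Site E}: total = 1176
  {Site C, Site E}: total = 1319
  {Site B, Site C}: total = 1329
  {Site D, Site E}: total = 1346
  {Site A, Site C}: total = 1438
  {Site A, Site D}: total = 1528
  {Site C, Site D}: total = 1538
  {Site B, Site D}: total = 1784
Best pair: {Site A, Site B} with total 1132.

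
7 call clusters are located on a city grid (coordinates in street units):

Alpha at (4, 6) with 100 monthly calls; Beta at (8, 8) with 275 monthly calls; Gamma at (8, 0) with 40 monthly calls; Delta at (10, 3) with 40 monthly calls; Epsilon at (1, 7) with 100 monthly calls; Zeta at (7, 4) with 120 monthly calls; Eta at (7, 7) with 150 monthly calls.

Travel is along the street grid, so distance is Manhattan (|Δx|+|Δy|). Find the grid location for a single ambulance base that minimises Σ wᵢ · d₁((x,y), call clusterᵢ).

Manhattan distance separates: Σwᵢ(|x−xᵢ|+|y−yᵢ|) = Σwᵢ|x−xᵢ| + Σwᵢ|y−yᵢ|, so x and y are optimised independently as 1-D weighted medians.
Total weight W = 825; half = 412.5.
x-coordinate, sorted with cumulative weight:
  x=1 (Epsilon, w=100) cum 100
  x=4 (Alpha, w=100) cum 200
  x=7 (Zeta, w=120) cum 320
  x=7 (Eta, w=150) cum 470  ← median
  x=8 (Beta, w=275) cum 745
  x=8 (Gamma, w=40) cum 785
  x=10 (Delta, w=40) cum 825
⇒ x* = 7
y-coordinate, sorted with cumulative weight:
  y=0 (Gamma, w=40) cum 40
  y=3 (Delta, w=40) cum 80
  y=4 (Zeta, w=120) cum 200
  y=6 (Alpha, w=100) cum 300
  y=7 (Epsilon, w=100) cum 400
  y=7 (Eta, w=150) cum 550  ← median
  y=8 (Beta, w=275) cum 825
⇒ y* = 7

(7, 7)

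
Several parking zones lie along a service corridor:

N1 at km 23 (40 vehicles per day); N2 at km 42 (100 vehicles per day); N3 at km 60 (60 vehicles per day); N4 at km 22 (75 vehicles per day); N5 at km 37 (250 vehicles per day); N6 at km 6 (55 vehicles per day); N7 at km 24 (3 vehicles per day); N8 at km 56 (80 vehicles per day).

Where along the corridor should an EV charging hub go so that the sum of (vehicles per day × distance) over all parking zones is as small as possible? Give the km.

x = 37

For a sum of weighted absolute distances on a line, the optimum is the weighted median (not the mean). Total weight W = 663; half-weight = 331.5.
Sort by position and accumulate weight:
  km 6 (N6, w=55) → cum 55
  km 22 (N4, w=75) → cum 130
  km 23 (N1, w=40) → cum 170
  km 24 (N7, w=3) → cum 173
  km 37 (N5, w=250) → cum 423  ≥ 331.5 → median here
  km 42 (N2, w=100) → cum 523
  km 56 (N8, w=80) → cum 603
  km 60 (N3, w=60) → cum 663
Optimal location: km 37.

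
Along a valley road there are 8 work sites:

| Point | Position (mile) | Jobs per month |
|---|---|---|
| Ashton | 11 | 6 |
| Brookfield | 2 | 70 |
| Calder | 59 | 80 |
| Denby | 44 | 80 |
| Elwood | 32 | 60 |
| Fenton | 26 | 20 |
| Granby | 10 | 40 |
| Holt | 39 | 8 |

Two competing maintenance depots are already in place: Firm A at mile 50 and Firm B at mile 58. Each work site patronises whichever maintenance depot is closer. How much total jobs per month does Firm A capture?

284

The indifferent point is the midpoint (50+58)/2 = 54; work sites left of it (closer to Firm A at 50) go to Firm A, those right go to Firm B.
  Brookfield at 2 (w=70) → Firm A
  Granby at 10 (w=40) → Firm A
  Ashton at 11 (w=6) → Firm A
  Fenton at 26 (w=20) → Firm A
  Elwood at 32 (w=60) → Firm A
  Holt at 39 (w=8) → Firm A
  Denby at 44 (w=80) → Firm A
  Calder at 59 (w=80) → Firm B
Firm A captures 284; Firm B captures 80.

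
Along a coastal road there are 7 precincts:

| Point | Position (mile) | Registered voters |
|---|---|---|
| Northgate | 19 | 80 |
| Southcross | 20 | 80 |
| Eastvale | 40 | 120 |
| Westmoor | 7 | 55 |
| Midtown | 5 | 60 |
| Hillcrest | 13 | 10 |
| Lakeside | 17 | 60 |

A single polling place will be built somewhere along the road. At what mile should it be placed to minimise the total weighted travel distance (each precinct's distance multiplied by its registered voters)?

x = 19

For a sum of weighted absolute distances on a line, the optimum is the weighted median (not the mean). Total weight W = 465; half-weight = 232.5.
Sort by position and accumulate weight:
  mile 5 (Midtown, w=60) → cum 60
  mile 7 (Westmoor, w=55) → cum 115
  mile 13 (Hillcrest, w=10) → cum 125
  mile 17 (Lakeside, w=60) → cum 185
  mile 19 (Northgate, w=80) → cum 265  ≥ 232.5 → median here
  mile 20 (Southcross, w=80) → cum 345
  mile 40 (Eastvale, w=120) → cum 465
Optimal location: mile 19.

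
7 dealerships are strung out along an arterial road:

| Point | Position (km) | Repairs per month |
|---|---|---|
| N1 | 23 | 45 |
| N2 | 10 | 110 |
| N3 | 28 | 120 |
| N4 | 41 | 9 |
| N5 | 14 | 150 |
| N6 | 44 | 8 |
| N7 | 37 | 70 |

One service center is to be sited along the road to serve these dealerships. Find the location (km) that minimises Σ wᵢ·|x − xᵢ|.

x = 14

For a sum of weighted absolute distances on a line, the optimum is the weighted median (not the mean). Total weight W = 512; half-weight = 256.
Sort by position and accumulate weight:
  km 10 (N2, w=110) → cum 110
  km 14 (N5, w=150) → cum 260  ≥ 256 → median here
  km 23 (N1, w=45) → cum 305
  km 28 (N3, w=120) → cum 425
  km 37 (N7, w=70) → cum 495
  km 41 (N4, w=9) → cum 504
  km 44 (N6, w=8) → cum 512
Optimal location: km 14.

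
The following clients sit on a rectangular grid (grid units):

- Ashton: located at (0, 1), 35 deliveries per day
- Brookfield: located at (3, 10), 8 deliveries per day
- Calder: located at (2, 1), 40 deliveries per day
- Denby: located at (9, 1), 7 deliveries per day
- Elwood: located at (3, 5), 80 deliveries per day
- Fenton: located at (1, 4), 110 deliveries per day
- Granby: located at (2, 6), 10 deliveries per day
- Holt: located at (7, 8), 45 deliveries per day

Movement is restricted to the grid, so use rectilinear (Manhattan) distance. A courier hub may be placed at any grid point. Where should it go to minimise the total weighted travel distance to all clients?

(2, 4)

Manhattan distance separates: Σwᵢ(|x−xᵢ|+|y−yᵢ|) = Σwᵢ|x−xᵢ| + Σwᵢ|y−yᵢ|, so x and y are optimised independently as 1-D weighted medians.
Total weight W = 335; half = 167.5.
x-coordinate, sorted with cumulative weight:
  x=0 (Ashton, w=35) cum 35
  x=1 (Fenton, w=110) cum 145
  x=2 (Calder, w=40) cum 185  ← median
  x=2 (Granby, w=10) cum 195
  x=3 (Brookfield, w=8) cum 203
  x=3 (Elwood, w=80) cum 283
  x=7 (Holt, w=45) cum 328
  x=9 (Denby, w=7) cum 335
⇒ x* = 2
y-coordinate, sorted with cumulative weight:
  y=1 (Ashton, w=35) cum 35
  y=1 (Calder, w=40) cum 75
  y=1 (Denby, w=7) cum 82
  y=4 (Fenton, w=110) cum 192  ← median
  y=5 (Elwood, w=80) cum 272
  y=6 (Granby, w=10) cum 282
  y=8 (Holt, w=45) cum 327
  y=10 (Brookfield, w=8) cum 335
⇒ y* = 4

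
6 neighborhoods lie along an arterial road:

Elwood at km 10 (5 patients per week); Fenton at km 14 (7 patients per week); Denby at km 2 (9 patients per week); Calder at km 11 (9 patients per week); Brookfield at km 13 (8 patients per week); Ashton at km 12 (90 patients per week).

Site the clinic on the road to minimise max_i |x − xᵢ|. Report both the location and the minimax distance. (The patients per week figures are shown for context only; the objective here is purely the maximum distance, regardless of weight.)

The 1-center on a line is the midpoint of the two extreme points: leftmost at 2, rightmost at 14.
Optimal location = (2 + 14)/2 = 8; maximum distance = (14 − 2)/2 = 6.

location 8, max distance 6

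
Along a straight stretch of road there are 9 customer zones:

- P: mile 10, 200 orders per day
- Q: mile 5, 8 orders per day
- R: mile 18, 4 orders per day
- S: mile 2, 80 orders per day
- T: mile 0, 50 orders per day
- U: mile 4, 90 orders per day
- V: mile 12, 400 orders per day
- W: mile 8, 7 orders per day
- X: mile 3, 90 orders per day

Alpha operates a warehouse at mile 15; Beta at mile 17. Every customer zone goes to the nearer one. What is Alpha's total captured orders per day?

925

The indifferent point is the midpoint (15+17)/2 = 16; customer zones left of it (closer to Alpha at 15) go to Alpha, those right go to Beta.
  T at 0 (w=50) → Alpha
  S at 2 (w=80) → Alpha
  X at 3 (w=90) → Alpha
  U at 4 (w=90) → Alpha
  Q at 5 (w=8) → Alpha
  W at 8 (w=7) → Alpha
  P at 10 (w=200) → Alpha
  V at 12 (w=400) → Alpha
  R at 18 (w=4) → Beta
Alpha captures 925; Beta captures 4.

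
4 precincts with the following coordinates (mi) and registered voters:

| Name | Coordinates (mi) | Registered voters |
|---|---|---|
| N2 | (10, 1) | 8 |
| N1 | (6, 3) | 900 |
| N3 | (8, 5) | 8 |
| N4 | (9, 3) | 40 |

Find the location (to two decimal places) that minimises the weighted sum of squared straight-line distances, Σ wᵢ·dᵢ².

The minimiser of Σwᵢ‖p−pᵢ‖² is the weighted centroid p* = (Σwᵢpᵢ)/(Σwᵢ).
Σwᵢ = 956.
Σwᵢxᵢ = 8·10 + 900·6 + 8·8 + 40·9 = 5904.
Σwᵢyᵢ = 8·1 + 900·3 + 8·5 + 40·3 = 2868.
x* = 5904/956 = 6.18, y* = 2868/956 = 3.00.

(6.18, 3.00)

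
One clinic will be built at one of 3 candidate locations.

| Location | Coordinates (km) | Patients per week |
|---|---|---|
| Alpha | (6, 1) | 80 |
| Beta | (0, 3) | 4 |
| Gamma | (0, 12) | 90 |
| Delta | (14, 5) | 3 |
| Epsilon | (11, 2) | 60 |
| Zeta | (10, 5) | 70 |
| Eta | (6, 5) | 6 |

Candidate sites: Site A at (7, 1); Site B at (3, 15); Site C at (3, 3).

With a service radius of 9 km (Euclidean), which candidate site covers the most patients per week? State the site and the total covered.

Site A, covering 223

Coverage radius r = 9 km; a point is covered iff (Δx)²+(Δy)² ≤ 9² = 81.
  Site A (7, 1): covers {Alpha, Beta, Delta, Epsilon, Zeta, Eta} → 223
  Site B (3, 15): covers {Gamma} → 90
  Site C (3, 3): covers {Alpha, Beta, Epsilon, Zeta, Eta} → 220
Maximum coverage at Site A: 223 patients per week.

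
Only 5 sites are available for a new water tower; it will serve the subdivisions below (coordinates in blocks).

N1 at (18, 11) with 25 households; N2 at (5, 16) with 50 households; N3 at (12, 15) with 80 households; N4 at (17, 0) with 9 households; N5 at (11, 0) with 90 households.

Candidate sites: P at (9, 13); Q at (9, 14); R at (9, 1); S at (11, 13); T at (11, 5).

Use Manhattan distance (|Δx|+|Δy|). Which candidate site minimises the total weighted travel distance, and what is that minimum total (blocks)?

S, total 2256 blocks

Total weighted distance at each candidate:
  P (9, 13): total = 2564
  Q (9, 14): total = 2558
  R (9, 1): total = 3136
  S (11, 13): total = 2256
  T (11, 5): total = 2604
Minimum is at S with total 2256 blocks.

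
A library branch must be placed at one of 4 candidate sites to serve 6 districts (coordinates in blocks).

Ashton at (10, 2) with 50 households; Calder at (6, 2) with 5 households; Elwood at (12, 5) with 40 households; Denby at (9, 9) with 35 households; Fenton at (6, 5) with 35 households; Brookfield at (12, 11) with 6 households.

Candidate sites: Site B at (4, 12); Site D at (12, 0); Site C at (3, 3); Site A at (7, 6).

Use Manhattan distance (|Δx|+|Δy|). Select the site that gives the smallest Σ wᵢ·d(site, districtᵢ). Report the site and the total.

Site A, total 920 blocks

Total weighted distance at each candidate:
  Site B (4, 12): total = 2109
  Site D (12, 0): total = 1311
  Site C (3, 3): total = 1557
  Site A (7, 6): total = 920
Minimum is at Site A with total 920 blocks.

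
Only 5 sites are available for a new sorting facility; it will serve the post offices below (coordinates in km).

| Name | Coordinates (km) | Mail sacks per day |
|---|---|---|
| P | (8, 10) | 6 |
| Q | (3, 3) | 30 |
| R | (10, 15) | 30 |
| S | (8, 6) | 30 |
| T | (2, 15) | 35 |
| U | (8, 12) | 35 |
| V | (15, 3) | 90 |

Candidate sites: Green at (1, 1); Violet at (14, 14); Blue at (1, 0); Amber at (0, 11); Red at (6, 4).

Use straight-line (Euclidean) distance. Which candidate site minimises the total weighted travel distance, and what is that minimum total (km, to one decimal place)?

Total weighted distance at each candidate:
  Green (1, 1): total = 3131.0
  Violet (14, 14): total = 2570.5
  Blue (1, 0): total = 3283.8
  Amber (0, 11): total = 2879.5
  Red (6, 4): total = 2082.1
Minimum is at Red with total 2082.1 km.

Red, total 2082.1 km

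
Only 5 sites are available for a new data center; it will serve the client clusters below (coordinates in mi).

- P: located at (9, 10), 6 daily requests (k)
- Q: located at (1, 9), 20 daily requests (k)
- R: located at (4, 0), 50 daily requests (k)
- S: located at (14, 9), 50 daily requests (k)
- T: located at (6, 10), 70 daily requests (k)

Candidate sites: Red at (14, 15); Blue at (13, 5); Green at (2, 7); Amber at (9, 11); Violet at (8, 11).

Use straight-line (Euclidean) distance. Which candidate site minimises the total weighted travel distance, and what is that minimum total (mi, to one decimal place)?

Total weighted distance at each candidate:
  Red (14, 15): total = 2190.5
  Blue (13, 5): total = 1614.5
  Green (2, 7): total = 1412.7
  Amber (9, 11): total = 1265.7
  Violet (8, 11): total = 1212.1
Minimum is at Violet with total 1212.1 mi.

Violet, total 1212.1 mi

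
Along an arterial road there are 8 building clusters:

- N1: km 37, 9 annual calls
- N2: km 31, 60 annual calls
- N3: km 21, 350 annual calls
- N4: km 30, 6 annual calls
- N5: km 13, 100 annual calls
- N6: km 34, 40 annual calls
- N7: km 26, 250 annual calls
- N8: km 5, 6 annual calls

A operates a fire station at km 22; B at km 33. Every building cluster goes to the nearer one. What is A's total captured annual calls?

The indifferent point is the midpoint (22+33)/2 = 27.5; building clusters left of it (closer to A at 22) go to A, those right go to B.
  N8 at 5 (w=6) → A
  N5 at 13 (w=100) → A
  N3 at 21 (w=350) → A
  N7 at 26 (w=250) → A
  N4 at 30 (w=6) → B
  N2 at 31 (w=60) → B
  N6 at 34 (w=40) → B
  N1 at 37 (w=9) → B
A captures 706; B captures 115.

706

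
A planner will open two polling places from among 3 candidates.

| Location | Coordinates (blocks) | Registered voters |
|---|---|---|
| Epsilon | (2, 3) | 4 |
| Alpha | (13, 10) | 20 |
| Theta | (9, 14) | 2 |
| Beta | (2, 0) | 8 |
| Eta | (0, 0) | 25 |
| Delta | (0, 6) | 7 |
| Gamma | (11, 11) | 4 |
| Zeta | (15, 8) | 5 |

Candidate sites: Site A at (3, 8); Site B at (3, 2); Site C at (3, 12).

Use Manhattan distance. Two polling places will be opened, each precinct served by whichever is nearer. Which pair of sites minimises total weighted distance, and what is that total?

{Site A, Site B}, total 560

Evaluate every pair (each demand assigned to the nearer of the two):
  {Site A, Site B}: total = 560
  {Site B, Site C}: total = 578
  {Site A, Site C}: total = 758
Best pair: {Site A, Site B} with total 560.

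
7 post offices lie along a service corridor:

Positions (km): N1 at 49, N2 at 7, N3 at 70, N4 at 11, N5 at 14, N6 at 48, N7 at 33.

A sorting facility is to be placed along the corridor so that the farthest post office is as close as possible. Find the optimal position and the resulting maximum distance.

location 38.5, max distance 31.5

The 1-center on a line is the midpoint of the two extreme points: leftmost at 7, rightmost at 70.
Optimal location = (7 + 70)/2 = 38.5; maximum distance = (70 − 7)/2 = 31.5.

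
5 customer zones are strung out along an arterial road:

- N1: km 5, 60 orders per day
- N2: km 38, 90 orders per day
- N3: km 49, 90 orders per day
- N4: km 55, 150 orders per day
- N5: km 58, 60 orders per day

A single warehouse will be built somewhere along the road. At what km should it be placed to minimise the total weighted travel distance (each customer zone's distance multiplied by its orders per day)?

For a sum of weighted absolute distances on a line, the optimum is the weighted median (not the mean). Total weight W = 450; half-weight = 225.
Sort by position and accumulate weight:
  km 5 (N1, w=60) → cum 60
  km 38 (N2, w=90) → cum 150
  km 49 (N3, w=90) → cum 240  ≥ 225 → median here
  km 55 (N4, w=150) → cum 390
  km 58 (N5, w=60) → cum 450
Optimal location: km 49.

x = 49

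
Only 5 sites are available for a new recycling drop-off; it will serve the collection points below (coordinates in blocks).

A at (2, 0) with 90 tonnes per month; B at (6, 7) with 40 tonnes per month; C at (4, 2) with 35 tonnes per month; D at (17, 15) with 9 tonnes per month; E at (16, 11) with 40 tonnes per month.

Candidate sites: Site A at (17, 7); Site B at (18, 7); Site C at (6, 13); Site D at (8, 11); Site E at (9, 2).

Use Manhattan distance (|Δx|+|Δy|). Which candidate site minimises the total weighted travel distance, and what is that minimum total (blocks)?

Site E, total 2134 blocks

Total weighted distance at each candidate:
  Site A (17, 7): total = 3322
  Site B (18, 7): total = 3536
  Site C (6, 13): total = 2822
  Site D (8, 11): total = 2662
  Site E (9, 2): total = 2134
Minimum is at Site E with total 2134 blocks.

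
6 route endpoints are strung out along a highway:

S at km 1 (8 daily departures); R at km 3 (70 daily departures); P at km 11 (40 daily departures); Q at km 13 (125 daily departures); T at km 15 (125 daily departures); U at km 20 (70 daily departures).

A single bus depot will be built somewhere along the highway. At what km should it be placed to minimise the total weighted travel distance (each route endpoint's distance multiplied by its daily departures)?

For a sum of weighted absolute distances on a line, the optimum is the weighted median (not the mean). Total weight W = 438; half-weight = 219.
Sort by position and accumulate weight:
  km 1 (S, w=8) → cum 8
  km 3 (R, w=70) → cum 78
  km 11 (P, w=40) → cum 118
  km 13 (Q, w=125) → cum 243  ≥ 219 → median here
  km 15 (T, w=125) → cum 368
  km 20 (U, w=70) → cum 438
Optimal location: km 13.

x = 13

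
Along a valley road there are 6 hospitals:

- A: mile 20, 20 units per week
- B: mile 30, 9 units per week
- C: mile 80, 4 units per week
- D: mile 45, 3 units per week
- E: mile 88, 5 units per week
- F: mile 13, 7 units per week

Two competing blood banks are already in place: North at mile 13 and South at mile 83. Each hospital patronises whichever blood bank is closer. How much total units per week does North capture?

39

The indifferent point is the midpoint (13+83)/2 = 48; hospitals left of it (closer to North at 13) go to North, those right go to South.
  F at 13 (w=7) → North
  A at 20 (w=20) → North
  B at 30 (w=9) → North
  D at 45 (w=3) → North
  C at 80 (w=4) → South
  E at 88 (w=5) → South
North captures 39; South captures 9.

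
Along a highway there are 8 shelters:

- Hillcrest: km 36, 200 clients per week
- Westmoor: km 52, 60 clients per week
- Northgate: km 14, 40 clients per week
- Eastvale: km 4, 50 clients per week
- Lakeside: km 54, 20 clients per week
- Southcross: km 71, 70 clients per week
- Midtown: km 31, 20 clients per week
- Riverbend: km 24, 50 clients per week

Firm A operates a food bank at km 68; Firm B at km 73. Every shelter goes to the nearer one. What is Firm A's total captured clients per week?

The indifferent point is the midpoint (68+73)/2 = 70.5; shelters left of it (closer to Firm A at 68) go to Firm A, those right go to Firm B.
  Eastvale at 4 (w=50) → Firm A
  Northgate at 14 (w=40) → Firm A
  Riverbend at 24 (w=50) → Firm A
  Midtown at 31 (w=20) → Firm A
  Hillcrest at 36 (w=200) → Firm A
  Westmoor at 52 (w=60) → Firm A
  Lakeside at 54 (w=20) → Firm A
  Southcross at 71 (w=70) → Firm B
Firm A captures 440; Firm B captures 70.

440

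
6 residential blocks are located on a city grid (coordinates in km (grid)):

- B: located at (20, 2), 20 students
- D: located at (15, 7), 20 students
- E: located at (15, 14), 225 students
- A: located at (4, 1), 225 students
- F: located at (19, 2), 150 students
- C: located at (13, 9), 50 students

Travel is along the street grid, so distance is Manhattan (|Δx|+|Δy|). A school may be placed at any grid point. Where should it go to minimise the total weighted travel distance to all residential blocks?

(15, 2)

Manhattan distance separates: Σwᵢ(|x−xᵢ|+|y−yᵢ|) = Σwᵢ|x−xᵢ| + Σwᵢ|y−yᵢ|, so x and y are optimised independently as 1-D weighted medians.
Total weight W = 690; half = 345.
x-coordinate, sorted with cumulative weight:
  x=4 (A, w=225) cum 225
  x=13 (C, w=50) cum 275
  x=15 (D, w=20) cum 295
  x=15 (E, w=225) cum 520  ← median
  x=19 (F, w=150) cum 670
  x=20 (B, w=20) cum 690
⇒ x* = 15
y-coordinate, sorted with cumulative weight:
  y=1 (A, w=225) cum 225
  y=2 (B, w=20) cum 245
  y=2 (F, w=150) cum 395  ← median
  y=7 (D, w=20) cum 415
  y=9 (C, w=50) cum 465
  y=14 (E, w=225) cum 690
⇒ y* = 2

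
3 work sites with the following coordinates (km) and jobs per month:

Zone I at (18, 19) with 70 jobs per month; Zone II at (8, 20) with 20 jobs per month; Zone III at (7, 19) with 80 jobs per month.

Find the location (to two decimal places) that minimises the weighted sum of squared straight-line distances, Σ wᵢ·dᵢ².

(11.65, 19.12)

The minimiser of Σwᵢ‖p−pᵢ‖² is the weighted centroid p* = (Σwᵢpᵢ)/(Σwᵢ).
Σwᵢ = 170.
Σwᵢxᵢ = 70·18 + 20·8 + 80·7 = 1980.
Σwᵢyᵢ = 70·19 + 20·20 + 80·19 = 3250.
x* = 1980/170 = 11.65, y* = 3250/170 = 19.12.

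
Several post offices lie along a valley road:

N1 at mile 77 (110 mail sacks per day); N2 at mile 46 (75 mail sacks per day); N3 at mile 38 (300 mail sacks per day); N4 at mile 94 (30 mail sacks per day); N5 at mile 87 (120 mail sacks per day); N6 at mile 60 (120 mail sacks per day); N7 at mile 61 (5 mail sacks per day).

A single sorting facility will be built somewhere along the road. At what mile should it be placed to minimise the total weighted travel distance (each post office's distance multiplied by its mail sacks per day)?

For a sum of weighted absolute distances on a line, the optimum is the weighted median (not the mean). Total weight W = 760; half-weight = 380.
Sort by position and accumulate weight:
  mile 38 (N3, w=300) → cum 300
  mile 46 (N2, w=75) → cum 375
  mile 60 (N6, w=120) → cum 495  ≥ 380 → median here
  mile 61 (N7, w=5) → cum 500
  mile 77 (N1, w=110) → cum 610
  mile 87 (N5, w=120) → cum 730
  mile 94 (N4, w=30) → cum 760
Optimal location: mile 60.

x = 60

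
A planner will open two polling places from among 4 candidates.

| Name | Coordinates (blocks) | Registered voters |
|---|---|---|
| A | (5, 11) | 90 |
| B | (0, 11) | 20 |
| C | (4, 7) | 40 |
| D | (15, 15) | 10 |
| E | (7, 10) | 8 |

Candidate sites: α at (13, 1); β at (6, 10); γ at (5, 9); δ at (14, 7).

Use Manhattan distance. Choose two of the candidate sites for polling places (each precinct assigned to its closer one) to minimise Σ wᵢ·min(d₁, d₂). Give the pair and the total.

{γ, δ}, total 554

Evaluate every pair (each demand assigned to the nearer of the two):
  {γ, δ}: total = 554
  {β, γ}: total = 588
  {β, δ}: total = 618
  {α, γ}: total = 624
  {α, β}: total = 668
  {α, δ}: total = 2100
Best pair: {γ, δ} with total 554.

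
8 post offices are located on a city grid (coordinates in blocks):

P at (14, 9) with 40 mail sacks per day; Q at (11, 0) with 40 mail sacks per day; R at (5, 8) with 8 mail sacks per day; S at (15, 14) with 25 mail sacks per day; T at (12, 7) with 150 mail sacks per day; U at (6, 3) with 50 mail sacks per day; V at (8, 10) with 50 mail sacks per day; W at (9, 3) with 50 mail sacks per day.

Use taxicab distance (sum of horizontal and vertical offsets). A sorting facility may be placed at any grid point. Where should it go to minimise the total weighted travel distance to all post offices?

Manhattan distance separates: Σwᵢ(|x−xᵢ|+|y−yᵢ|) = Σwᵢ|x−xᵢ| + Σwᵢ|y−yᵢ|, so x and y are optimised independently as 1-D weighted medians.
Total weight W = 413; half = 206.5.
x-coordinate, sorted with cumulative weight:
  x=5 (R, w=8) cum 8
  x=6 (U, w=50) cum 58
  x=8 (V, w=50) cum 108
  x=9 (W, w=50) cum 158
  x=11 (Q, w=40) cum 198
  x=12 (T, w=150) cum 348  ← median
  x=14 (P, w=40) cum 388
  x=15 (S, w=25) cum 413
⇒ x* = 12
y-coordinate, sorted with cumulative weight:
  y=0 (Q, w=40) cum 40
  y=3 (U, w=50) cum 90
  y=3 (W, w=50) cum 140
  y=7 (T, w=150) cum 290  ← median
  y=8 (R, w=8) cum 298
  y=9 (P, w=40) cum 338
  y=10 (V, w=50) cum 388
  y=14 (S, w=25) cum 413
⇒ y* = 7

(12, 7)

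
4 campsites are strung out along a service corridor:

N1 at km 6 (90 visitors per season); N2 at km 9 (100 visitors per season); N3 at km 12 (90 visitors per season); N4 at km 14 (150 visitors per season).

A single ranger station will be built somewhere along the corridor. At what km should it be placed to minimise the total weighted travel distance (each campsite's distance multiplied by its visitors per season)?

x = 12

For a sum of weighted absolute distances on a line, the optimum is the weighted median (not the mean). Total weight W = 430; half-weight = 215.
Sort by position and accumulate weight:
  km 6 (N1, w=90) → cum 90
  km 9 (N2, w=100) → cum 190
  km 12 (N3, w=90) → cum 280  ≥ 215 → median here
  km 14 (N4, w=150) → cum 430
Optimal location: km 12.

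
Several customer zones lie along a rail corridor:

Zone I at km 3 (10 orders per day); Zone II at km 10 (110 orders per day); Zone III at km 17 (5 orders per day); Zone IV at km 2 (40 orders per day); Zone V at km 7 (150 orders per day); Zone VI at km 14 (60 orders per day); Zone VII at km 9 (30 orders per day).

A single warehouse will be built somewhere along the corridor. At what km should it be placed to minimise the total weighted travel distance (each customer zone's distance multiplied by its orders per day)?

x = 9

For a sum of weighted absolute distances on a line, the optimum is the weighted median (not the mean). Total weight W = 405; half-weight = 202.5.
Sort by position and accumulate weight:
  km 2 (Zone IV, w=40) → cum 40
  km 3 (Zone I, w=10) → cum 50
  km 7 (Zone V, w=150) → cum 200
  km 9 (Zone VII, w=30) → cum 230  ≥ 202.5 → median here
  km 10 (Zone II, w=110) → cum 340
  km 14 (Zone VI, w=60) → cum 400
  km 17 (Zone III, w=5) → cum 405
Optimal location: km 9.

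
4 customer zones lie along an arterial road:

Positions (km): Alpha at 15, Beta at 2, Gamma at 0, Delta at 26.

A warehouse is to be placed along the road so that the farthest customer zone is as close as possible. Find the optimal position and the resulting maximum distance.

location 13, max distance 13

The 1-center on a line is the midpoint of the two extreme points: leftmost at 0, rightmost at 26.
Optimal location = (0 + 26)/2 = 13; maximum distance = (26 − 0)/2 = 13.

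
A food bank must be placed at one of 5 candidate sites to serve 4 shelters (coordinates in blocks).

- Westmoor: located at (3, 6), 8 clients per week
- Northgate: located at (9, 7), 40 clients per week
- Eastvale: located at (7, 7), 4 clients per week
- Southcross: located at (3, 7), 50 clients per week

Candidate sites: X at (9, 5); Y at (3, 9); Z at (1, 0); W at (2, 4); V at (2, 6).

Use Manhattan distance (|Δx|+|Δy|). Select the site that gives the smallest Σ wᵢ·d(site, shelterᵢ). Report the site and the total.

V, total 452 blocks

Total weighted distance at each candidate:
  X (9, 5): total = 552
  Y (3, 9): total = 468
  Z (1, 0): total = 1166
  W (2, 4): total = 656
  V (2, 6): total = 452
Minimum is at V with total 452 blocks.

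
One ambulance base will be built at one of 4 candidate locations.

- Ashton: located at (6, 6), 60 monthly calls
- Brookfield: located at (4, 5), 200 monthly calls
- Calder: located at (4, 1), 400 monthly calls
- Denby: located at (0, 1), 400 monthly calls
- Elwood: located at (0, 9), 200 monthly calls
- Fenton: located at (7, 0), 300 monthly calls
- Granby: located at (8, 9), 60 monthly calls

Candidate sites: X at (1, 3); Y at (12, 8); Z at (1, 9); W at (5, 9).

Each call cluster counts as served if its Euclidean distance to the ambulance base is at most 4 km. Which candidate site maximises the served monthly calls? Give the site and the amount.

Coverage radius r = 4 km; a point is covered iff (Δx)²+(Δy)² ≤ 4² = 16.
  X (1, 3): covers {Brookfield, Calder, Denby} → 1000
  Y (12, 8): covers {none} → 0
  Z (1, 9): covers {Elwood} → 200
  W (5, 9): covers {Ashton, Granby} → 120
Maximum coverage at X: 1000 monthly calls.

X, covering 1000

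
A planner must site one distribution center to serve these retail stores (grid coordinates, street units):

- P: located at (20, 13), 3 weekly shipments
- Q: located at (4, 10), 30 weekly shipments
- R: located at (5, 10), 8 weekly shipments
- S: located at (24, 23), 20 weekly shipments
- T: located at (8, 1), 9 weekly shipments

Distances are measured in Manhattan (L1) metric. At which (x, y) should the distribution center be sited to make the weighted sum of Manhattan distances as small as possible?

Manhattan distance separates: Σwᵢ(|x−xᵢ|+|y−yᵢ|) = Σwᵢ|x−xᵢ| + Σwᵢ|y−yᵢ|, so x and y are optimised independently as 1-D weighted medians.
Total weight W = 70; half = 35.
x-coordinate, sorted with cumulative weight:
  x=4 (Q, w=30) cum 30
  x=5 (R, w=8) cum 38  ← median
  x=8 (T, w=9) cum 47
  x=20 (P, w=3) cum 50
  x=24 (S, w=20) cum 70
⇒ x* = 5
y-coordinate, sorted with cumulative weight:
  y=1 (T, w=9) cum 9
  y=10 (Q, w=30) cum 39  ← median
  y=10 (R, w=8) cum 47
  y=13 (P, w=3) cum 50
  y=23 (S, w=20) cum 70
⇒ y* = 10

(5, 10)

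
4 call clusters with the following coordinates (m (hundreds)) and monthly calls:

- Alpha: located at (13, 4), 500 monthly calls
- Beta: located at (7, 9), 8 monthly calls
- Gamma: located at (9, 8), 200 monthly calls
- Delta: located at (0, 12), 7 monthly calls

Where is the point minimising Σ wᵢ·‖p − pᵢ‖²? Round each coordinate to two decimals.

(11.69, 5.25)

The minimiser of Σwᵢ‖p−pᵢ‖² is the weighted centroid p* = (Σwᵢpᵢ)/(Σwᵢ).
Σwᵢ = 715.
Σwᵢxᵢ = 500·13 + 8·7 + 200·9 + 7·0 = 8356.
Σwᵢyᵢ = 500·4 + 8·9 + 200·8 + 7·12 = 3756.
x* = 8356/715 = 11.69, y* = 3756/715 = 5.25.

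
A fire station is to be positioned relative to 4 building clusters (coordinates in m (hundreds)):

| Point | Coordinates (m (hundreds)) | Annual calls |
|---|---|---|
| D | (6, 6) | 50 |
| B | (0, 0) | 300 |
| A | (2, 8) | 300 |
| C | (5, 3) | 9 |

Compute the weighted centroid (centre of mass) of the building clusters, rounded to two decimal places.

(1.43, 4.14)

The minimiser of Σwᵢ‖p−pᵢ‖² is the weighted centroid p* = (Σwᵢpᵢ)/(Σwᵢ).
Σwᵢ = 659.
Σwᵢxᵢ = 50·6 + 300·0 + 300·2 + 9·5 = 945.
Σwᵢyᵢ = 50·6 + 300·0 + 300·8 + 9·3 = 2727.
x* = 945/659 = 1.43, y* = 2727/659 = 4.14.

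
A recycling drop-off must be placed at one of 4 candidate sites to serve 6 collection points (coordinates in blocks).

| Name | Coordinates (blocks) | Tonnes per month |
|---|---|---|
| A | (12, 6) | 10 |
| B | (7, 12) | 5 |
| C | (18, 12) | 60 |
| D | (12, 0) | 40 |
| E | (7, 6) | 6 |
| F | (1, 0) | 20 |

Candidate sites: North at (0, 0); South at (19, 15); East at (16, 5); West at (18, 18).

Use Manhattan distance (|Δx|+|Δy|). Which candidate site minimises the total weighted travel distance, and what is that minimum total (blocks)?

East, total 1490 blocks

Total weighted distance at each candidate:
  North (0, 0): total = 2653
  South (19, 15): total = 2141
  East (16, 5): total = 1490
  West (18, 18): total = 2423
Minimum is at East with total 1490 blocks.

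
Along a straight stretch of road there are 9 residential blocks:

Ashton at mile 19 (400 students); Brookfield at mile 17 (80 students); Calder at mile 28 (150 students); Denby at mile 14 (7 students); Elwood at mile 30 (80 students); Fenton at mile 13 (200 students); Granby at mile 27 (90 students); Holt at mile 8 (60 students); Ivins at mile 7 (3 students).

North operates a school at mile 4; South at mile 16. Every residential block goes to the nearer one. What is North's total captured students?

63

The indifferent point is the midpoint (4+16)/2 = 10; residential blocks left of it (closer to North at 4) go to North, those right go to South.
  Ivins at 7 (w=3) → North
  Holt at 8 (w=60) → North
  Fenton at 13 (w=200) → South
  Denby at 14 (w=7) → South
  Brookfield at 17 (w=80) → South
  Ashton at 19 (w=400) → South
  Granby at 27 (w=90) → South
  Calder at 28 (w=150) → South
  Elwood at 30 (w=80) → South
North captures 63; South captures 1007.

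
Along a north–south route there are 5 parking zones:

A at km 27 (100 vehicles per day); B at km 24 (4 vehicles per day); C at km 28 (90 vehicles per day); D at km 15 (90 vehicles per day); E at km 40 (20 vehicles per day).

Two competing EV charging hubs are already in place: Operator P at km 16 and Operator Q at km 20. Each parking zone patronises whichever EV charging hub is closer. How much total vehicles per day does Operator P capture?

The indifferent point is the midpoint (16+20)/2 = 18; parking zones left of it (closer to Operator P at 16) go to Operator P, those right go to Operator Q.
  D at 15 (w=90) → Operator P
  B at 24 (w=4) → Operator Q
  A at 27 (w=100) → Operator Q
  C at 28 (w=90) → Operator Q
  E at 40 (w=20) → Operator Q
Operator P captures 90; Operator Q captures 214.

90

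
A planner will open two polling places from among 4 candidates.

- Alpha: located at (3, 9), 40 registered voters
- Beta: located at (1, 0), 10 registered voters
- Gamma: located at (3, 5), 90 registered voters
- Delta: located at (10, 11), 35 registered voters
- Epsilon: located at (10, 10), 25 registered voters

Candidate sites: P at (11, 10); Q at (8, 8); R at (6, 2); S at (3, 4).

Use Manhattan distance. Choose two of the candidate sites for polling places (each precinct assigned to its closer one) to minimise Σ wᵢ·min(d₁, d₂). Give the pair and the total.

{P, S}, total 445

Evaluate every pair (each demand assigned to the nearer of the two):
  {P, S}: total = 445
  {Q, S}: total = 625
  {P, R}: total = 1065
  {R, S}: total = 1105
  {Q, R}: total = 1125
  {P, Q}: total = 1205
Best pair: {P, S} with total 445.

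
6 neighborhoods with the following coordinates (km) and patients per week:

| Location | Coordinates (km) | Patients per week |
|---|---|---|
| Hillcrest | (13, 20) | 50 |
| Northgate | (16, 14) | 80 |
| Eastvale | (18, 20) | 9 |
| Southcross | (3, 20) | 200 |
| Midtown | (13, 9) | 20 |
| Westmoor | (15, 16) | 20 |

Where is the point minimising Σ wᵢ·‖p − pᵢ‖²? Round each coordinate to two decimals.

(8.58, 17.94)

The minimiser of Σwᵢ‖p−pᵢ‖² is the weighted centroid p* = (Σwᵢpᵢ)/(Σwᵢ).
Σwᵢ = 379.
Σwᵢxᵢ = 50·13 + 80·16 + 9·18 + 200·3 + 20·13 + 20·15 = 3252.
Σwᵢyᵢ = 50·20 + 80·14 + 9·20 + 200·20 + 20·9 + 20·16 = 6800.
x* = 3252/379 = 8.58, y* = 6800/379 = 17.94.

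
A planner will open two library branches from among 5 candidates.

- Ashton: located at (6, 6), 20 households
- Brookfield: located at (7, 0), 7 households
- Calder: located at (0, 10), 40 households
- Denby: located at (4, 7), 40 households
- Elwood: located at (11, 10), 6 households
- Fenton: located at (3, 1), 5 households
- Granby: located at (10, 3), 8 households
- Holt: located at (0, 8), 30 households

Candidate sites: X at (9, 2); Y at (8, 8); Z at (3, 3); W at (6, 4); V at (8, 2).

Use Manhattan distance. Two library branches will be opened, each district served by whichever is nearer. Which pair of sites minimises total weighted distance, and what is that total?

Evaluate every pair (each demand assigned to the nearer of the two):
  {Y, W}: total = 1015
  {Y, V}: total = 1025
  {X, Y}: total = 1029
  {Z, W}: total = 1031
  {Y, Z}: total = 1065
  {X, Z}: total = 1074
  {Z, V}: total = 1081
  {X, W}: total = 1154
  {W, V}: total = 1161
  {X, V}: total = 1667
Best pair: {Y, W} with total 1015.

{Y, W}, total 1015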